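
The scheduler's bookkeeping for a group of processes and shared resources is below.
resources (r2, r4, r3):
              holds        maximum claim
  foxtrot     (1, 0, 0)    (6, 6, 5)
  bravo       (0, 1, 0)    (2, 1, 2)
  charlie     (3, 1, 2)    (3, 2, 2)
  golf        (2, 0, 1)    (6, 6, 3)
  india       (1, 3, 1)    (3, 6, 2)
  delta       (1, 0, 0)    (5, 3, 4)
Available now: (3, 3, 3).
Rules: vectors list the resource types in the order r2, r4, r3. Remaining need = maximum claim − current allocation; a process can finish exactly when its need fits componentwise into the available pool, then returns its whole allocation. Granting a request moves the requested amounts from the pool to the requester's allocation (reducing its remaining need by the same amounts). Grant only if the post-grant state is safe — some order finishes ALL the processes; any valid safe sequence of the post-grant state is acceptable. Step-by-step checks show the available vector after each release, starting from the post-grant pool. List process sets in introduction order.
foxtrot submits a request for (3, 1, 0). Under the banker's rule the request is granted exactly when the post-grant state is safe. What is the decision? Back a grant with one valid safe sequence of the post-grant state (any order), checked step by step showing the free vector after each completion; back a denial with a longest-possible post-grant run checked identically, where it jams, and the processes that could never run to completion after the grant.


GRANT: granting preserves safety; a valid post-grant sequence is charlie, india, delta, golf, bravo, foxtrot.
Key observation: granting shrinks the pool to (0, 2, 3), yet charlie still fits and the chain goes through.
Check on the post-grant state, step by step:
  pool = (0, 2, 3)
  run charlie (needs (0, 1, 0), free (0, 2, 3)); after release of (3, 1, 2) the pool is (3, 3, 5)
  run india (needs (2, 3, 1), free (3, 3, 5)); after release of (1, 3, 1) the pool is (4, 6, 6)
  run delta (needs (4, 3, 4), free (4, 6, 6)); after release of (1, 0, 0) the pool is (5, 6, 6)
  run golf (needs (4, 6, 2), free (5, 6, 6)); after release of (2, 0, 1) the pool is (7, 6, 7)
  run bravo (needs (2, 0, 2), free (7, 6, 7)); after release of (0, 1, 0) the pool is (7, 7, 7)
  run foxtrot (needs (2, 5, 5), free (7, 7, 7)); after release of (4, 1, 0) the pool is (11, 8, 7)


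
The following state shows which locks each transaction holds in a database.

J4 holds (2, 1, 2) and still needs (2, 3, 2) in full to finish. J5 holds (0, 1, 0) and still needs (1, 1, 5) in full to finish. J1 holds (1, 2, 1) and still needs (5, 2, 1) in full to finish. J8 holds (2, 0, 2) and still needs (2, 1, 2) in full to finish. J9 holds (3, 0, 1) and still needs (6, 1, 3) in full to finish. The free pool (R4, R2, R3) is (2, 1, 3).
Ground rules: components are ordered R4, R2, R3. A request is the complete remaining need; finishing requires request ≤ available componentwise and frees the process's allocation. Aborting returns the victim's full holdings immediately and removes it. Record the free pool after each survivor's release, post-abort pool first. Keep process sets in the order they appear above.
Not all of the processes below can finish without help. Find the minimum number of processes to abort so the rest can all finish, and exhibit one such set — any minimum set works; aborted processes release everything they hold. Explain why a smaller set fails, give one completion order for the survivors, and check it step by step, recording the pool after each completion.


Minimum abort set: J1.
Key observation: no ordering could ever have run J4 before the abort of J1; with (1, 2, 1) back in the pool it fits at step 1.
Why nothing smaller works: aborting no one leaves the state deadlocked as given.
Survivors finish in the order: J4, J5, J8, J9. Check, step by step (pool after the aborts first):
  pool = (3, 3, 4)
  J4: need (2, 3, 2) fits (3, 3, 4); releases (2, 1, 2), pool now (5, 4, 6)
  J5: need (1, 1, 5) fits (5, 4, 6); releases (0, 1, 0), pool now (5, 5, 6)
  J8: need (2, 1, 2) fits (5, 5, 6); releases (2, 0, 2), pool now (7, 5, 8)
  J9: need (6, 1, 3) fits (7, 5, 8); releases (3, 0, 1), pool now (10, 5, 9)


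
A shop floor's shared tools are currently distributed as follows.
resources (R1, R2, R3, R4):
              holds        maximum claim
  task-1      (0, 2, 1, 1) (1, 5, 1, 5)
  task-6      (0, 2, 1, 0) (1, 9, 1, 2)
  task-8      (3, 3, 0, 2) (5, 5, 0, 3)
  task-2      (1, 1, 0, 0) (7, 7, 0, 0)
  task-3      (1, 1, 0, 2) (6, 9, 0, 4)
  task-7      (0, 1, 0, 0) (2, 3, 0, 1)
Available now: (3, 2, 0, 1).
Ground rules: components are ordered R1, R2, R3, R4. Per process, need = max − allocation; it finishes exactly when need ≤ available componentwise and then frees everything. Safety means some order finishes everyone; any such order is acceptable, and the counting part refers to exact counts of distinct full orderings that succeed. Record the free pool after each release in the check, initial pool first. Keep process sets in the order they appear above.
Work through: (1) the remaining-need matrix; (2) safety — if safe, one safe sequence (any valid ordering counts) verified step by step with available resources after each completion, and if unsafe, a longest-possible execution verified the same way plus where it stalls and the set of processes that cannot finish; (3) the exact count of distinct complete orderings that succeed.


(1) Outstanding need per process (order R1, R2, R3, R4):
  task-1: (1, 3, 0, 4)
  task-6: (1, 7, 0, 2)
  task-8: (2, 2, 0, 1)
  task-2: (6, 6, 0, 0)
  task-3: (5, 8, 0, 2)
  task-7: (2, 2, 0, 1)
(2) SAFE. One safe sequence: task-8, task-7, task-2, task-6, task-3, task-1.
Key observation: the order's first zero-slack moment is task-8 ((2, 2, 0, 1) needed, (3, 2, 0, 1) free — a requested resource with nothing to spare).
Walking it through:
  pool = (3, 2, 0, 1)
  task-8: need (2, 2, 0, 1) fits (3, 2, 0, 1); releases (3, 3, 0, 2), pool now (6, 5, 0, 3)
  task-7: need (2, 2, 0, 1) fits (6, 5, 0, 3); releases (0, 1, 0, 0), pool now (6, 6, 0, 3)
  task-2: need (6, 6, 0, 0) fits (6, 6, 0, 3); releases (1, 1, 0, 0), pool now (7, 7, 0, 3)
  task-6: need (1, 7, 0, 2) fits (7, 7, 0, 3); releases (0, 2, 1, 0), pool now (7, 9, 1, 3)
  task-3: need (5, 8, 0, 2) fits (7, 9, 1, 3); releases (1, 1, 0, 2), pool now (8, 10, 1, 5)
  task-1: need (1, 3, 0, 4) fits (8, 10, 1, 5); releases (0, 2, 1, 1), pool now (8, 12, 2, 6)
(3) Exactly 2 of the possible complete orderings are safe sequences.


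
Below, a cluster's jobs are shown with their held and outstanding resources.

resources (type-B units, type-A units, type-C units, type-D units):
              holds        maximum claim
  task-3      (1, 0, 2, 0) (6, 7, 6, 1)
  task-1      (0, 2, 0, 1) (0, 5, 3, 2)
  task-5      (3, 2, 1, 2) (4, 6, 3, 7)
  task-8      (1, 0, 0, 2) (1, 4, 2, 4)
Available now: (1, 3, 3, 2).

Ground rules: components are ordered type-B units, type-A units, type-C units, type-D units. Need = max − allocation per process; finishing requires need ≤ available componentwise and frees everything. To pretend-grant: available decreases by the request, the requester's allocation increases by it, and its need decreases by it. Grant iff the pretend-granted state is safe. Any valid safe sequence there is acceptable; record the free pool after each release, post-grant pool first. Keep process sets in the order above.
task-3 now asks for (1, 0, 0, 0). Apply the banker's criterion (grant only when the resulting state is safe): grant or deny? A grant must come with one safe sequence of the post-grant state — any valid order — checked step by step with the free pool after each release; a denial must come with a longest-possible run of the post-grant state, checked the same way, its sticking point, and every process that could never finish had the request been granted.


GRANT: granting preserves safety; a valid post-grant sequence is task-1, task-8, task-5, task-3.
Key observation: the transfer keeps a workable pool ((0, 3, 3, 2)); task-1 starts the safe sequence.
Verifying the post-grant state step by step:
  pool = (0, 3, 3, 2)
  task-1 needs (0, 3, 3, 1) <= (0, 3, 3, 2) -> finishes; pool += (0, 2, 0, 1) = (0, 5, 3, 3)
  task-8 needs (0, 4, 2, 2) <= (0, 5, 3, 3) -> finishes; pool += (1, 0, 0, 2) = (1, 5, 3, 5)
  task-5 needs (1, 4, 2, 5) <= (1, 5, 3, 5) -> finishes; pool += (3, 2, 1, 2) = (4, 7, 4, 7)
  task-3 needs (4, 7, 4, 1) <= (4, 7, 4, 7) -> finishes; pool += (2, 0, 2, 0) = (6, 7, 6, 7)


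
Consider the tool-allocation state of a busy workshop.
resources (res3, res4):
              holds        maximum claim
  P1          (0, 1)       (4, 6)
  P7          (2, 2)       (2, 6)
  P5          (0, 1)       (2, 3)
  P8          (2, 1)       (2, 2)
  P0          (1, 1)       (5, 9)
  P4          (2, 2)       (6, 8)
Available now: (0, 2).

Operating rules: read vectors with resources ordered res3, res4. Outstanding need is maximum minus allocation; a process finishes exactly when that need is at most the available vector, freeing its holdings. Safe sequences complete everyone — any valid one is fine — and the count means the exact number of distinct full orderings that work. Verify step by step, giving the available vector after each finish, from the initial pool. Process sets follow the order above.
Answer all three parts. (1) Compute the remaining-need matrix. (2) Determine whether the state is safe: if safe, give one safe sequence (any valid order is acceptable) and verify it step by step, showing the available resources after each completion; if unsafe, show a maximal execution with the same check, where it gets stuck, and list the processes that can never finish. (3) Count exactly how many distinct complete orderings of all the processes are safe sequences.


(1) Outstanding need per process (order res3, res4):
  P1: (4, 5)
  P7: (0, 4)
  P5: (2, 2)
  P8: (0, 1)
  P0: (4, 8)
  P4: (4, 6)
(2) SAFE, for example via the order P8, P5, P7, P1, P4, P0.
Key observation: the first exact fit in this order is P5 — it needs (2, 2) with (2, 3) free, meeting a requested resource to the last unit.
Step-by-step check:
  pool = (0, 2)
  P8 needs (0, 1) <= (0, 2) -> finishes; pool += (2, 1) = (2, 3)
  P5 needs (2, 2) <= (2, 3) -> finishes; pool += (0, 1) = (2, 4)
  P7 needs (0, 4) <= (2, 4) -> finishes; pool += (2, 2) = (4, 6)
  P1 needs (4, 5) <= (4, 6) -> finishes; pool += (0, 1) = (4, 7)
  P4 needs (4, 6) <= (4, 7) -> finishes; pool += (2, 2) = (6, 9)
  P0 needs (4, 8) <= (6, 9) -> finishes; pool += (1, 1) = (7, 10)
(3) Precisely 3 of the possible complete orderings are safe sequences.


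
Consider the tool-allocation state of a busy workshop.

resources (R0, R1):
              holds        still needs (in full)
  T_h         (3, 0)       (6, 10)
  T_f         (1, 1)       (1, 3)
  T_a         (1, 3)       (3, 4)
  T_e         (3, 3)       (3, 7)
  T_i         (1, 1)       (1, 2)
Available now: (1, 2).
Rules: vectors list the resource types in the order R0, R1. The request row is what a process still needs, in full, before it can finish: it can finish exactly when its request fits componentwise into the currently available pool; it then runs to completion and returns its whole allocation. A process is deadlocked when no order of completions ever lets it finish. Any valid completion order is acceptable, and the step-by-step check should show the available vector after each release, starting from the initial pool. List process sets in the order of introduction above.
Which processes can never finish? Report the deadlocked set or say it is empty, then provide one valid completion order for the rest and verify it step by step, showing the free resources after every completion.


Nothing here is deadlocked.
Key observation: T_i can run right away; the returned allocation unlocks the remaining processes in turn.
One completion order for the rest: T_i, T_f, T_a, T_e, T_h. Walking it through:
  pool = (1, 2)
  T_i: need (1, 2) fits (1, 2); releases (1, 1), pool now (2, 3)
  T_f: need (1, 3) fits (2, 3); releases (1, 1), pool now (3, 4)
  T_a: need (3, 4) fits (3, 4); releases (1, 3), pool now (4, 7)
  T_e: need (3, 7) fits (4, 7); releases (3, 3), pool now (7, 10)
  T_h: need (6, 10) fits (7, 10); releases (3, 0), pool now (10, 10)


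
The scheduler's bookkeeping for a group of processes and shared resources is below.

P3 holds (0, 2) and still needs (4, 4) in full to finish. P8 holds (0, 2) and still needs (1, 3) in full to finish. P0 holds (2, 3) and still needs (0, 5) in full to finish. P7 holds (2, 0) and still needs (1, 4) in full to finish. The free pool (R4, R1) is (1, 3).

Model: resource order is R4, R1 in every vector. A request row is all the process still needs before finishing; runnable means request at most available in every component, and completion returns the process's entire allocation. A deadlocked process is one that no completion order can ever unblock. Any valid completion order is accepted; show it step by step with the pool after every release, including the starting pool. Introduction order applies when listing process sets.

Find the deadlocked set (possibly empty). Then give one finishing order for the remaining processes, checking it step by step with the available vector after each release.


Nothing here is deadlocked.
Key observation: P8 can run right away; the returned allocation unlocks the remaining processes in turn.
The rest can finish in the order P8, P7, P0, P3. Check, step by step:
  pool = (1, 3)
  P8: need (1, 3) fits (1, 3); releases (0, 2), pool now (1, 5)
  P7: need (1, 4) fits (1, 5); releases (2, 0), pool now (3, 5)
  P0: need (0, 5) fits (3, 5); releases (2, 3), pool now (5, 8)
  P3: need (4, 4) fits (5, 8); releases (0, 2), pool now (5, 10)


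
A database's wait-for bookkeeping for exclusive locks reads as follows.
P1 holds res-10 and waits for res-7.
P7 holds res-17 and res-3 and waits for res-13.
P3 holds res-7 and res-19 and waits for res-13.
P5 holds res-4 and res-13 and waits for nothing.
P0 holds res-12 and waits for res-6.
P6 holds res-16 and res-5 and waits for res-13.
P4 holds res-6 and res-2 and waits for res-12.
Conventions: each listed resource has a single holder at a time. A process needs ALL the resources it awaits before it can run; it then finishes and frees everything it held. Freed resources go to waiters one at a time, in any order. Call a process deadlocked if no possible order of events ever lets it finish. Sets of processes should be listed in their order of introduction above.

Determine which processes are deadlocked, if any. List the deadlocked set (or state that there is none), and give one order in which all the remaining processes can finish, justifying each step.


The deadlocked set is P0 and P4.
Key observation: the cycle P0 -> P4 -> P0 can never break — each member waits on the next; no other process is dragged down with it.
One completion order for the rest: P5, P3, P1, P7, P6.
Walking it through:
  P5 waits on nothing -> runs at once and releases res-4 and res-13
  run P3 (all its waits — res-13 — are resolved); releases res-7 and res-19
  run P1 (all its waits — res-7 — are resolved); releases res-10
  run P7 (all its waits — res-13 — are resolved); releases res-17 and res-3
  run P6 (all its waits — res-13 — are resolved); releases res-16 and res-5


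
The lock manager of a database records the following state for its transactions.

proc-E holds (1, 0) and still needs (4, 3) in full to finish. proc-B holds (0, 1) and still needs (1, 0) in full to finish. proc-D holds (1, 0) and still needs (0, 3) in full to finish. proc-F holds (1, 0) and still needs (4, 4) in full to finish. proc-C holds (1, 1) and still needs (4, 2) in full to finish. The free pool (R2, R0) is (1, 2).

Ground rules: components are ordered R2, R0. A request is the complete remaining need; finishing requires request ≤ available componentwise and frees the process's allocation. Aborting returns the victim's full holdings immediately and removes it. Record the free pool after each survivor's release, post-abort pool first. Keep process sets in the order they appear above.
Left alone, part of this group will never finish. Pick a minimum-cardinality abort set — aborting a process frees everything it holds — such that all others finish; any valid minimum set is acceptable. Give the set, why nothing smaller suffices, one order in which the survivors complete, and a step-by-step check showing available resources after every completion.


Minimum abort set: proc-E and proc-C.
Key observation: the deadlocked proc-F becomes finishable only because proc-E and proc-C released (2, 1); it completes at step 3 below.
Why nothing smaller works — every single abort fails: proc-E alone leaves proc-F blocked (short on R2 and R0); proc-B alone leaves proc-E blocked (short on R2); proc-D alone leaves proc-E blocked (short on R2); proc-F alone leaves proc-E blocked (short on R2); proc-C alone leaves proc-E blocked (short on R2).
The survivors complete as proc-B, proc-D, proc-F. Check, step by step (starting from the post-abort pool):
  pool = (3, 3)
  proc-B: need (1, 0) fits (3, 3); releases (0, 1), pool now (3, 4)
  proc-D: need (0, 3) fits (3, 4); releases (1, 0), pool now (4, 4)
  proc-F: need (4, 4) fits (4, 4); releases (1, 0), pool now (5, 4)


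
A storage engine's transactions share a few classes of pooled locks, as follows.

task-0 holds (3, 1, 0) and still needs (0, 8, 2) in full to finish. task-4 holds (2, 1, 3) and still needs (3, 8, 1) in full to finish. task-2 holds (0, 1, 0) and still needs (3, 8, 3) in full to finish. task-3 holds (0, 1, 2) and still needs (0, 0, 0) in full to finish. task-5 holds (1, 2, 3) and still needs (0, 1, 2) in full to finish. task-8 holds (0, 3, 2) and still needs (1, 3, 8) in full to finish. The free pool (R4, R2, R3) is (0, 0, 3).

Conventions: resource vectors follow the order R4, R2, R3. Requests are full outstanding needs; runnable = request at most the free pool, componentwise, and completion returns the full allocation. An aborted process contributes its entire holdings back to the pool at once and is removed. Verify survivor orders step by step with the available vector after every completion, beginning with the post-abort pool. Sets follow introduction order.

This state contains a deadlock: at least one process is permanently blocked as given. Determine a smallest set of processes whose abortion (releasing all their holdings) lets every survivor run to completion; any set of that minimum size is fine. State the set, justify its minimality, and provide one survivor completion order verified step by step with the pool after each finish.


Abort task-4 and task-2.
Key observation: no ordering could ever have run task-0 before the abort of task-4 and task-2; with (2, 2, 3) back in the pool it fits at step 4.
Minimality, checking each single-abort alternative: task-0 alone leaves task-4 blocked (short on R2); task-4 alone leaves task-0 blocked (short on R2); task-2 alone leaves task-0 blocked (short on R2); task-3 alone leaves task-0 blocked (short on R2); task-5 alone leaves task-0 blocked (short on R2); task-8 alone leaves task-0 blocked (short on R2).
One survivor order: task-5, task-3, task-8, task-0. Check, step by step (post-abort pool first):
  pool = (2, 2, 6)
  task-5: need (0, 1, 2) fits (2, 2, 6); releases (1, 2, 3), pool now (3, 4, 9)
  task-3: need (0, 0, 0) fits (3, 4, 9); releases (0, 1, 2), pool now (3, 5, 11)
  task-8: need (1, 3, 8) fits (3, 5, 11); releases (0, 3, 2), pool now (3, 8, 13)
  task-0: need (0, 8, 2) fits (3, 8, 13); releases (3, 1, 0), pool now (6, 9, 13)


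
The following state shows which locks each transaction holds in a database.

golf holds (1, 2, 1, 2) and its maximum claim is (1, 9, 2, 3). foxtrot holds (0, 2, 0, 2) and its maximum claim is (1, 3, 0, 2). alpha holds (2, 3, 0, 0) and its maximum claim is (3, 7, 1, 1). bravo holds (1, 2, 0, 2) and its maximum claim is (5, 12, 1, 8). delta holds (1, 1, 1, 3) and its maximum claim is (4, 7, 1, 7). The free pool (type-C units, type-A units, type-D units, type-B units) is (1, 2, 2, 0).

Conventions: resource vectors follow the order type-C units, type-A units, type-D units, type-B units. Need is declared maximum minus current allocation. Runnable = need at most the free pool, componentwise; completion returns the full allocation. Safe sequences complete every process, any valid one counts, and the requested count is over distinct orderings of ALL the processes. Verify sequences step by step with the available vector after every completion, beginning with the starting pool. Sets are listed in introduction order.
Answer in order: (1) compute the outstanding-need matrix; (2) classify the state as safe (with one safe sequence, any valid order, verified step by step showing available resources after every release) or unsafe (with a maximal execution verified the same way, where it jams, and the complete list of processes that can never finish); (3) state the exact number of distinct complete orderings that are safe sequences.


(1) Outstanding need per process (order type-C units, type-A units, type-D units, type-B units):
  golf: (0, 7, 1, 1)
  foxtrot: (1, 1, 0, 0)
  alpha: (1, 4, 1, 1)
  bravo: (4, 10, 1, 6)
  delta: (3, 6, 0, 4)
(2) SAFE, for example via the order foxtrot, alpha, golf, delta, bravo.
Key observation: the order's first zero-slack moment is foxtrot ((1, 1, 0, 0) needed, (1, 2, 2, 0) free — a requested resource with nothing to spare).
Check, step by step:
  pool = (1, 2, 2, 0)
  run foxtrot (needs (1, 1, 0, 0), free (1, 2, 2, 0)); after release of (0, 2, 0, 2) the pool is (1, 4, 2, 2)
  run alpha (needs (1, 4, 1, 1), free (1, 4, 2, 2)); after release of (2, 3, 0, 0) the pool is (3, 7, 2, 2)
  run golf (needs (0, 7, 1, 1), free (3, 7, 2, 2)); after release of (1, 2, 1, 2) the pool is (4, 9, 3, 4)
  run delta (needs (3, 6, 0, 4), free (4, 9, 3, 4)); after release of (1, 1, 1, 3) the pool is (5, 10, 4, 7)
  run bravo (needs (4, 10, 1, 6), free (5, 10, 4, 7)); after release of (1, 2, 0, 2) the pool is (6, 12, 4, 9)
(3) The exact count: 1 of the possible complete orderings is a safe sequence.


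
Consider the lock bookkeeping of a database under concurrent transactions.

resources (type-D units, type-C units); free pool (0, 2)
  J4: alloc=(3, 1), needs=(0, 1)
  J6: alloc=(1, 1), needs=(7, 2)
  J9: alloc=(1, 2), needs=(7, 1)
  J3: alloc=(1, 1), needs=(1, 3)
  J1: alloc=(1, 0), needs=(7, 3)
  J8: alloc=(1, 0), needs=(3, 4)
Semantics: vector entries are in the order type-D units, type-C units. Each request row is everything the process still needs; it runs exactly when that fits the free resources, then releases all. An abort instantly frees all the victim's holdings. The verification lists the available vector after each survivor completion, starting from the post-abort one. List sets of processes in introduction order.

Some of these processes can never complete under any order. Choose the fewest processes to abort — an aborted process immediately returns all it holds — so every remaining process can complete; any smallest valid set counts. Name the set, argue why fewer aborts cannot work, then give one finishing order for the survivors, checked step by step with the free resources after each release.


Abort J9 and J1.
Key observation: the deadlocked J6 becomes finishable only because J9 and J1 released (2, 2); it completes at step 4 below.
Why nothing smaller works — every single abort fails: J4 alone leaves J6 blocked (short on type-D units); J6 alone leaves J9 blocked (short on type-D units); J9 alone leaves J6 blocked (short on type-D units); J3 alone leaves J6 blocked (short on type-D units); J1 alone leaves J6 blocked (short on type-D units); J8 alone leaves J6 blocked (short on type-D units).
The survivors complete as J4, J3, J8, J6. Verifying each step (starting from the post-abort pool):
  pool = (2, 4)
  J4 needs (0, 1) <= (2, 4) -> finishes; pool += (3, 1) = (5, 5)
  J3 needs (1, 3) <= (5, 5) -> finishes; pool += (1, 1) = (6, 6)
  J8 needs (3, 4) <= (6, 6) -> finishes; pool += (1, 0) = (7, 6)
  J6 needs (7, 2) <= (7, 6) -> finishes; pool += (1, 1) = (8, 7)


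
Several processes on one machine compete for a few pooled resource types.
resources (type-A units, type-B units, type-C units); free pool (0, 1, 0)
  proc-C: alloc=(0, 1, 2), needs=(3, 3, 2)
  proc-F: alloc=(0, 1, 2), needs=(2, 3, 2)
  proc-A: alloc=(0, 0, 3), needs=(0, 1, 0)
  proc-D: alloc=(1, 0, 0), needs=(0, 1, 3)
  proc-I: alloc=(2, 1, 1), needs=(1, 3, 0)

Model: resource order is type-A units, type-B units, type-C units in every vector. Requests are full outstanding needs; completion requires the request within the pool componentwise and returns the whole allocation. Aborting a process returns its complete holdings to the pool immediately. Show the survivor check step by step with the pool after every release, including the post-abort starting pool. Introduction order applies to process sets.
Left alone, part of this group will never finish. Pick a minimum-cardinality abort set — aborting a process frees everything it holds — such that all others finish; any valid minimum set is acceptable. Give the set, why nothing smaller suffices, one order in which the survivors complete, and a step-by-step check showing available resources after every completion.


Abort proc-C and proc-I.
Key observation: no ordering could ever have run proc-F before the abort of proc-C and proc-I; with (2, 2, 3) back in the pool it fits at step 2.
No one abort is enough; case by case: proc-C alone leaves proc-F blocked (short on type-A units and type-B units); proc-F alone leaves proc-C blocked (short on type-A units and type-B units); proc-A alone leaves proc-C blocked (short on type-A units and type-B units); proc-D alone leaves proc-C blocked (short on type-A units and type-B units); proc-I alone leaves proc-C blocked (short on type-B units).
Survivors finish in the order: proc-A, proc-F, proc-D. Step-by-step check (pool after the aborts first):
  pool = (2, 3, 3)
  run proc-A (needs (0, 1, 0), free (2, 3, 3)); after release of (0, 0, 3) the pool is (2, 3, 6)
  run proc-F (needs (2, 3, 2), free (2, 3, 6)); after release of (0, 1, 2) the pool is (2, 4, 8)
  run proc-D (needs (0, 1, 3), free (2, 4, 8)); after release of (1, 0, 0) the pool is (3, 4, 8)


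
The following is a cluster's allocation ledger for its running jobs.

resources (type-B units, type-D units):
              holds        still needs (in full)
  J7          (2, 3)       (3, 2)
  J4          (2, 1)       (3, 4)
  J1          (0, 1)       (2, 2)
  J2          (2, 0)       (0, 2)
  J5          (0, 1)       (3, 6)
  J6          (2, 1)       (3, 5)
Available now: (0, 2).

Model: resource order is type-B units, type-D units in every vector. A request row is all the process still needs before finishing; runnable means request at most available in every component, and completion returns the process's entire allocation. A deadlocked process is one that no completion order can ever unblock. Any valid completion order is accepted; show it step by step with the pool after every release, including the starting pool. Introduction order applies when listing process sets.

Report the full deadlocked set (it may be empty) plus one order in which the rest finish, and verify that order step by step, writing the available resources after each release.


Deadlocked: J7, J4, J5 and J6.
Key observation: after J2, J1 complete, (2, 3) is the best the pool ever gets, yet each leftover process wants more type-B units.
One completion order for the rest: J2, J1. Verifying each step:
  pool = (0, 2)
  run J2 (needs (0, 2), free (0, 2)); after release of (2, 0) the pool is (2, 2)
  run J1 (needs (2, 2), free (2, 2)); after release of (0, 1) the pool is (2, 3)
The stuck group stays short no matter what:
  J7 cannot run: need (3, 2) vs free (2, 3) (insufficient type-B units)
  J4 cannot run: need (3, 4) vs free (2, 3) (insufficient type-B units and type-D units)
  J5 cannot run: need (3, 6) vs free (2, 3) (insufficient type-B units and type-D units)
  J6 cannot run: need (3, 5) vs free (2, 3) (insufficient type-B units and type-D units)


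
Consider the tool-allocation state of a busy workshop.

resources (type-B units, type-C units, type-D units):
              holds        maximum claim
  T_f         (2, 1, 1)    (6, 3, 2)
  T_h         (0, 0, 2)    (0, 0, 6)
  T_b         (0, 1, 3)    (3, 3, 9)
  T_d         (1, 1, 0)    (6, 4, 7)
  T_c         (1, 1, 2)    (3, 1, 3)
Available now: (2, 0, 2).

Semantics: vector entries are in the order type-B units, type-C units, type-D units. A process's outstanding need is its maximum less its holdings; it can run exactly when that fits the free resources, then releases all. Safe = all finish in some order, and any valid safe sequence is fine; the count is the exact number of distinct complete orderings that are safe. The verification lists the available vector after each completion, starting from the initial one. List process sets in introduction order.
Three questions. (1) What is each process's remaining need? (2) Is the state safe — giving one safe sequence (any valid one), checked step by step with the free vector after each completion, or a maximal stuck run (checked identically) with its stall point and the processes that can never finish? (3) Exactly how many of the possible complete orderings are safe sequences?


(1) Need matrix, components ordered type-B units, type-C units, type-D units:
  T_f: (4, 2, 1)
  T_h: (0, 0, 4)
  T_b: (3, 2, 6)
  T_d: (5, 3, 7)
  T_c: (2, 0, 1)
(2) The state is UNSAFE.
Key observation: T_c, T_h can finish, but then (3, 1, 6) is all there is, and the blocked group's type-C units demands exceed it.
The run T_c, T_h cannot be extended any further. Walking it through:
  pool = (2, 0, 2)
  run T_c (needs (2, 0, 1), free (2, 0, 2)); after release of (1, 1, 2) the pool is (3, 1, 4)
  run T_h (needs (0, 0, 4), free (3, 1, 4)); after release of (0, 0, 2) the pool is (3, 1, 6)
  T_f still needs (4, 2, 1) but only (3, 1, 6) is free — short on type-B units and type-C units
  T_b still needs (3, 2, 6) but only (3, 1, 6) is free — short on type-C units
  T_d still needs (5, 3, 7) but only (3, 1, 6) is free — short on type-B units, type-C units and type-D units
Permanently blocked: T_f, T_b and T_d.
(3) Exactly 0 of the possible complete orderings are safe sequences.


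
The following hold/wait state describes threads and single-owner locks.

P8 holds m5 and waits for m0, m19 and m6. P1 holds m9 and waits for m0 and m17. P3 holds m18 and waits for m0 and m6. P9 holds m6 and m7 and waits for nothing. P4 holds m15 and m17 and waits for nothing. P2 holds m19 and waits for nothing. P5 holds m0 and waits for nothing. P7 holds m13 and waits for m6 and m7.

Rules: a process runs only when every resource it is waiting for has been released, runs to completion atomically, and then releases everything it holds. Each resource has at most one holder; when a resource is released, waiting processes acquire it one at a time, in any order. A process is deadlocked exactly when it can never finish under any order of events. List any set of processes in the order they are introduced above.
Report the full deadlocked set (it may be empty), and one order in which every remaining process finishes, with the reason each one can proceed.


Nothing here is deadlocked.
Key observation: the wait relation is loop-free; peeling off processes with no waits unwinds the whole state.
A valid finishing order for the others: P9, P5, P2, P4, P8, P3, P7, P1.
Check, step by step:
  P9 waits on nothing -> runs at once and releases m6 and m7
  P5 waits on nothing -> runs at once and releases m0
  P2 waits on nothing -> runs at once and releases m19
  P4 waits on nothing -> runs at once and releases m15 and m17
  P8: everything it awaited (m0, m19 and m6) is free; runs, freeing m5
  P3: everything it awaited (m0 and m6) is free; runs, freeing m18
  P7: everything it awaited (m6 and m7) is free; runs, freeing m13
  P1: everything it awaited (m0 and m17) is free; runs, freeing m9


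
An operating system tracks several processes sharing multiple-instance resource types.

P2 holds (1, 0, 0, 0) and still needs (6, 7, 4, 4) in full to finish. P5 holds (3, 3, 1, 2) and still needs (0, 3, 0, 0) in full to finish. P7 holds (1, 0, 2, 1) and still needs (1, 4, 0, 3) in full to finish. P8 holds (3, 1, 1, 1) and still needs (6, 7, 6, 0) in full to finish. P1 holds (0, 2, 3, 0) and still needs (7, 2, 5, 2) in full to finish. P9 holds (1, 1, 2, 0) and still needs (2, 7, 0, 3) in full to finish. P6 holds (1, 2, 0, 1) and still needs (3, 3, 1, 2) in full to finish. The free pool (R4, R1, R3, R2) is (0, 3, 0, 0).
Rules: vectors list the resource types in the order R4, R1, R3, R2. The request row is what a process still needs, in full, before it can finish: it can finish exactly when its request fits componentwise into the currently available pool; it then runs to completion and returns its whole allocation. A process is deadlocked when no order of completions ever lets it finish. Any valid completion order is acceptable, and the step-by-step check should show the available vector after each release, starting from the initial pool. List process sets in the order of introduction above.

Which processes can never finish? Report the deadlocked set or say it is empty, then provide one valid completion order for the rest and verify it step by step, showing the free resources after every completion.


The deadlocked set is empty.
Key observation: P5 fits the free pool immediately, and its release cascades until everyone finishes.
The rest can finish in the order P5, P6, P7, P9, P2, P1, P8. Check, step by step:
  pool = (0, 3, 0, 0)
  P5: need (0, 3, 0, 0) fits (0, 3, 0, 0); releases (3, 3, 1, 2), pool now (3, 6, 1, 2)
  P6: need (3, 3, 1, 2) fits (3, 6, 1, 2); releases (1, 2, 0, 1), pool now (4, 8, 1, 3)
  P7: need (1, 4, 0, 3) fits (4, 8, 1, 3); releases (1, 0, 2, 1), pool now (5, 8, 3, 4)
  P9: need (2, 7, 0, 3) fits (5, 8, 3, 4); releases (1, 1, 2, 0), pool now (6, 9, 5, 4)
  P2: need (6, 7, 4, 4) fits (6, 9, 5, 4); releases (1, 0, 0, 0), pool now (7, 9, 5, 4)
  P1: need (7, 2, 5, 2) fits (7, 9, 5, 4); releases (0, 2, 3, 0), pool now (7, 11, 8, 4)
  P8: need (6, 7, 6, 0) fits (7, 11, 8, 4); releases (3, 1, 1, 1), pool now (10, 12, 9, 5)


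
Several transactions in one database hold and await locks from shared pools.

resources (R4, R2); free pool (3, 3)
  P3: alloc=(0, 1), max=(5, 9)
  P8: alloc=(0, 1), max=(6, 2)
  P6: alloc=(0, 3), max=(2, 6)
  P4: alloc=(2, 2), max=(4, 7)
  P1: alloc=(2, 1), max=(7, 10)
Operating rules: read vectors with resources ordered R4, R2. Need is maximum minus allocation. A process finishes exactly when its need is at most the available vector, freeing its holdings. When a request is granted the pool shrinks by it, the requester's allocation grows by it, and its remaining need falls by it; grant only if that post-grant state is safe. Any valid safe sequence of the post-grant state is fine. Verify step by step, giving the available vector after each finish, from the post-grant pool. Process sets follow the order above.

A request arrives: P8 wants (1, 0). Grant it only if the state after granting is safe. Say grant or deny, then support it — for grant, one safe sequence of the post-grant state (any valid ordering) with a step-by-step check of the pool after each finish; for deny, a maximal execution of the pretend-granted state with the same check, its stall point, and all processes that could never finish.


DENY: after the grant no complete ordering would exist.
Key observation: even finishing P6, P4 leaves just (4, 8) free — too little R4 for any of the remaining processes.
On the post-grant state, P6, P4 is a maximal run — nothing extends it. Check, step by step:
  pool = (2, 3)
  P6 needs (2, 3) <= (2, 3) -> finishes; pool += (0, 3) = (2, 6)
  P4 needs (2, 5) <= (2, 6) -> finishes; pool += (2, 2) = (4, 8)
  P3 cannot run: need (5, 8) vs free (4, 8) (insufficient R4)
  P8 cannot run: need (5, 1) vs free (4, 8) (insufficient R4)
  P1 cannot run: need (5, 9) vs free (4, 8) (insufficient R4 and R2)
Had the request been granted, P3, P8 and P1 could never finish.


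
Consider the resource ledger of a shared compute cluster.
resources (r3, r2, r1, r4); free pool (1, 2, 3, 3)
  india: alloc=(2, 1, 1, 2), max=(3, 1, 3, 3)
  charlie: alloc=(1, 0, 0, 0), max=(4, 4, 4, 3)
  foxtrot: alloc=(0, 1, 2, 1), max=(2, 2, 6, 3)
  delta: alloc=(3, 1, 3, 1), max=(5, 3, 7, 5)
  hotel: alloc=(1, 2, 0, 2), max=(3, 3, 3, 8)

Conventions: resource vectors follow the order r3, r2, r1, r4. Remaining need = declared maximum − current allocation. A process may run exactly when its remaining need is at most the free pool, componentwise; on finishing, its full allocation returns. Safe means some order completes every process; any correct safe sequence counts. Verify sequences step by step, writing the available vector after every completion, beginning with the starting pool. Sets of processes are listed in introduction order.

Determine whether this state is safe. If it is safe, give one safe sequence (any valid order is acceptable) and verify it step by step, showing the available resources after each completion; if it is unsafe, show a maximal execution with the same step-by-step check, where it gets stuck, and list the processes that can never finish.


SAFE, for example via the order india, delta, charlie, foxtrot, hotel.
Key observation: at india the run first touches a limit — (1, 0, 2, 1) against (1, 2, 3, 3), exact on a resource it actually requests.
Verifying each step:
  pool = (1, 2, 3, 3)
  india: need (1, 0, 2, 1) fits (1, 2, 3, 3); releases (2, 1, 1, 2), pool now (3, 3, 4, 5)
  delta: need (2, 2, 4, 4) fits (3, 3, 4, 5); releases (3, 1, 3, 1), pool now (6, 4, 7, 6)
  charlie: need (3, 4, 4, 3) fits (6, 4, 7, 6); releases (1, 0, 0, 0), pool now (7, 4, 7, 6)
  foxtrot: need (2, 1, 4, 2) fits (7, 4, 7, 6); releases (0, 1, 2, 1), pool now (7, 5, 9, 7)
  hotel: need (2, 1, 3, 6) fits (7, 5, 9, 7); releases (1, 2, 0, 2), pool now (8, 7, 9, 9)


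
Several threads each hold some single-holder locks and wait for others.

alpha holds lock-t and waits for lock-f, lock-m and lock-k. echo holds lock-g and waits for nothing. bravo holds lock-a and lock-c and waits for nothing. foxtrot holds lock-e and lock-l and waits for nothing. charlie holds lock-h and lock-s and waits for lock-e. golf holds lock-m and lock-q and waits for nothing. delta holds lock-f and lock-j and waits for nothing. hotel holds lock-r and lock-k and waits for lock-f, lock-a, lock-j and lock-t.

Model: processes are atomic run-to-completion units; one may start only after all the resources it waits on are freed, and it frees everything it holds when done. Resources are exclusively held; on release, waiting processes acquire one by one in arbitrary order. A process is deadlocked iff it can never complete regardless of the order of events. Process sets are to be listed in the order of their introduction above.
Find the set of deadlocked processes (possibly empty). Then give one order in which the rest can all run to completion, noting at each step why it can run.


Deadlocked: alpha and hotel.
Key observation: the waits loop around alpha -> hotel -> alpha with no way out; no other process is dragged down with it.
The rest can finish in the order echo, delta, foxtrot, charlie, golf, bravo.
Check, step by step:
  run echo (it waits on nothing); releases lock-g
  run delta (it waits on nothing); releases lock-f and lock-j
  run foxtrot (it waits on nothing); releases lock-e and lock-l
  charlie waits on lock-e — all released -> runs and releases lock-h and lock-s
  run golf (it waits on nothing); releases lock-m and lock-q
  run bravo (it waits on nothing); releases lock-a and lock-c


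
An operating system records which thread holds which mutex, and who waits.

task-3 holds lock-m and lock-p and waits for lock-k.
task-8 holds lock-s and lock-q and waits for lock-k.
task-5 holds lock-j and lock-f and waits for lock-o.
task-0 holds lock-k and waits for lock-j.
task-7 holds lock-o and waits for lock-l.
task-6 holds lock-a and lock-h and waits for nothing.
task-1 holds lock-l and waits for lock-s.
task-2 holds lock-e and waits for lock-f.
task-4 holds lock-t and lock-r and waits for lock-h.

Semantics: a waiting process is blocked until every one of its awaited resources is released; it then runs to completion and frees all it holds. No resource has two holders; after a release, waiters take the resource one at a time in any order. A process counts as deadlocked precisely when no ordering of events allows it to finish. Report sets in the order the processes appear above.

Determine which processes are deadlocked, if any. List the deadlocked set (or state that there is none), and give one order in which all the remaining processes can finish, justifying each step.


Deadlocked: task-3, task-8, task-5, task-0, task-7, task-1 and task-2.
Key observation: the wait chain closes on itself along task-0 -> task-5 -> task-7 -> task-1 -> task-8 -> task-0; task-3 and task-2 wait into the deadlock from upstream.
A valid finishing order for the others: task-6, task-4.
Walking it through:
  task-6: no waits; runs immediately, freeing lock-a and lock-h
  run task-4 (all its waits — lock-h — are resolved); releases lock-t and lock-r
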